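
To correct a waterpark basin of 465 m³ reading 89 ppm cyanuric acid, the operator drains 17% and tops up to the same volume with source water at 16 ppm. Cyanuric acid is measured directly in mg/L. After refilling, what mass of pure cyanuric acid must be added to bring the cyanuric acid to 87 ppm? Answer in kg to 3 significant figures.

Volume: 465 m³ = 465,000 L.
After draining 17% and refilling: 89 × 0.83 + 16 × 0.17 = 76.59 ppm.
Deficit to target: 87 − 76.59 = 10.41 mg/L.
Mass: 10.41 mg/L × 465,000 L = 4841 g cyanuric acid.

4.84 kg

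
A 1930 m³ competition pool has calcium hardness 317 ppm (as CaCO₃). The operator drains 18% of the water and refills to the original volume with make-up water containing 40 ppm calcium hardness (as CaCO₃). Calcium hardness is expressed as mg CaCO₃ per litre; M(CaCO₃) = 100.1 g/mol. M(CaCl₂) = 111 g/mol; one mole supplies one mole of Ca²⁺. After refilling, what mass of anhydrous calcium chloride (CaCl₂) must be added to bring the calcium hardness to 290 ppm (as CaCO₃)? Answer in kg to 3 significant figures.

48.9 kg

Volume: 1930 m³ = 1,930,000 L.
After draining 18% and refilling: 317 × 0.82 + 40 × 0.18 = 267.14 ppm.
Deficit to target: 290 − 267.14 = 22.86 mg/L.
As CaCO₃: 22.86 mg/L × 1,930,000 L = 44,120 g; ÷ 100.1 = 440.8 mol Ca²⁺.
Mass: 440.8 × 111 = 48,920 g.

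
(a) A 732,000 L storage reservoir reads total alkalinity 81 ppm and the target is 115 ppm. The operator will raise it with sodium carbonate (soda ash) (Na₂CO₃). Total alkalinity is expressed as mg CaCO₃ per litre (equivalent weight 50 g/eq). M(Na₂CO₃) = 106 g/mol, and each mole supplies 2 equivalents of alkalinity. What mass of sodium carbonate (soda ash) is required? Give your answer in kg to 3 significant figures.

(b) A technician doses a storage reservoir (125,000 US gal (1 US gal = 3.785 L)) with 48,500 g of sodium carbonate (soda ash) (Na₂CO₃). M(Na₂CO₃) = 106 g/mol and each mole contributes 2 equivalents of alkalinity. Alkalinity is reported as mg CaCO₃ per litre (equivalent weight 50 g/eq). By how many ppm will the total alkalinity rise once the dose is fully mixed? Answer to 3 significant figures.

(a) Alkalinity to add: (115 − 81) = 34 mg/L as CaCO₃ × 732,000 L = 24,890 g as CaCO₃.
(a) Equivalents: 24,890 g ÷ 50 g/eq = 497.8 eq.
(a) Each mole of Na₂CO₃ supplies 2 eq, so 497.8 / 2 = 248.9 mol.
(a) Mass: 248.9 mol × 106 g/mol = 26,380 g.

(b) Volume: 125,000 US gal × 3.785 L/gal = 473,125 L.
(b) Moles of Na₂CO₃: 48,500 g ÷ 106 g/mol = 457.5 mol → 915.1 eq of alkalinity.
(b) As CaCO₃: 915.1 eq × 50 g/eq = 45,750 g.
(b) Rise: 45,750 g / 473,125 L × 1000 = 96.71 mg/L.

(a) 26.4 kg; (b) 96.7 ppm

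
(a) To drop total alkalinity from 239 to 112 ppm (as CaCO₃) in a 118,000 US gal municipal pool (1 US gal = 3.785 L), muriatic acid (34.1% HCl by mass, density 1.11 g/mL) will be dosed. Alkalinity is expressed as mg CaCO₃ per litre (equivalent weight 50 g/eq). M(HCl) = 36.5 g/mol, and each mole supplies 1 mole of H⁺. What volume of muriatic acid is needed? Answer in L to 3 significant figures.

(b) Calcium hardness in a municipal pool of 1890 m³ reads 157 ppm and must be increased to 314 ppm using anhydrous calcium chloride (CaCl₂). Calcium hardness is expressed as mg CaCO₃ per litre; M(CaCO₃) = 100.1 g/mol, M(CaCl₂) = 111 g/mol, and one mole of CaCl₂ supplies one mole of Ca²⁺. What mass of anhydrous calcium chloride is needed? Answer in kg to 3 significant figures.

(a) 109 L; (b) 329 kg

(a) Volume: 118,000 US gal × 3.785 L/gal = 446,630 L.
(a) Alkalinity to neutralize: (239 − 112) = 127 mg/L as CaCO₃ × 446,630 L = 56,720 g as CaCO₃.
(a) Equivalents of H⁺ required: 56,720 ÷ 50 g/eq = 1134 eq = 1134 mol HCl.
(a) Mass of HCl: 1134 × 36.5 = 41,410 g.
(a) Mass of 34.1% solution: 41,410 / 0.341 = 121,400 g.
(a) Volume: 121,400 g ÷ 1.11 g/mL = 109,400 mL.

(b) Volume: 1890 m³ = 1,890,000 L.
(b) Hardness to add: (314 − 157) = 157 mg/L as CaCO₃ × 1,890,000 L = 296,700 g as CaCO₃.
(b) Moles of Ca²⁺ (1 mol Ca²⁺ ≡ 1 mol CaCO₃): 296,700 / 100.1 g/mol = 2964 mol.
(b) Mass of CaCl₂: 2964 × 111 = 329,000 g.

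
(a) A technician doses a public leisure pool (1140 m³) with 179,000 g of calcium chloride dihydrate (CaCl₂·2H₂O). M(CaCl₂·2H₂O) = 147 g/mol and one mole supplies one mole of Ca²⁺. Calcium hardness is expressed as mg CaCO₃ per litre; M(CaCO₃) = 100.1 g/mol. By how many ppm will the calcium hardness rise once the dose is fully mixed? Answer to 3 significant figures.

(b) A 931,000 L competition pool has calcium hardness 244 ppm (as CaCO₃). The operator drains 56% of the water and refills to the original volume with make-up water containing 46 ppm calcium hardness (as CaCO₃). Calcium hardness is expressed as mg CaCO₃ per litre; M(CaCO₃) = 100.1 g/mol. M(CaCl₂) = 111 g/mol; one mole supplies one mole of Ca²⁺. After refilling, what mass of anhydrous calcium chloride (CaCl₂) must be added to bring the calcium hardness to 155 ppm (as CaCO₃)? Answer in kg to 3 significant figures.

(a) Volume: 1140 m³ = 1,140,000 L.
(a) Moles of Ca²⁺: 179,000 g ÷ 147 g/mol = 1218 mol.
(a) As CaCO₃: 1218 mol × 100.1 g/mol = 121,900 g.
(a) Rise: 121,900 g / 1,140,000 L × 1000 = 106.9 mg/L.

(b) After draining 56% and refilling: 244 × 0.44 + 46 × 0.56 = 133.12 ppm.
(b) Deficit to target: 155 − 133.12 = 21.88 mg/L.
(b) As CaCO₃: 21.88 mg/L × 931,000 L = 20,370 g; ÷ 100.1 = 203.5 mol Ca²⁺.
(b) Mass: 203.5 × 111 = 22,590 g.

(a) 107 ppm; (b) 22.6 kg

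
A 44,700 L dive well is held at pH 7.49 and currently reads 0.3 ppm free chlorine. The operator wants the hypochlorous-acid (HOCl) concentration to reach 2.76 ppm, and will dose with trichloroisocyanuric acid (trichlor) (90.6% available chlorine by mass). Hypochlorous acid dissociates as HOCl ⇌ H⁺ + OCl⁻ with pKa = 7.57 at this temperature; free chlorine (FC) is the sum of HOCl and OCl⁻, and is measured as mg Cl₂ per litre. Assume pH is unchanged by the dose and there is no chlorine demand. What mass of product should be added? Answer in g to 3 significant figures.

235 g

[OCl⁻]/[HOCl] = 10^(pH − pKa) = 10^(7.49 − 7.57) = 0.8318; fraction as HOCl = 1/(1 + 0.8318) = 0.5459.
Free chlorine required for 2.76 ppm HOCl: 2.76 / 0.5459 = 5.056 ppm.
FC to add: 5.056 − 0.3 = 4.756 mg/L as Cl₂.
Cl₂ equivalent: 4.756 mg/L × 44,700 L = 212.6 g.
Product at 90.6% available Cl: 212.6 / 0.906 = 234.6 g.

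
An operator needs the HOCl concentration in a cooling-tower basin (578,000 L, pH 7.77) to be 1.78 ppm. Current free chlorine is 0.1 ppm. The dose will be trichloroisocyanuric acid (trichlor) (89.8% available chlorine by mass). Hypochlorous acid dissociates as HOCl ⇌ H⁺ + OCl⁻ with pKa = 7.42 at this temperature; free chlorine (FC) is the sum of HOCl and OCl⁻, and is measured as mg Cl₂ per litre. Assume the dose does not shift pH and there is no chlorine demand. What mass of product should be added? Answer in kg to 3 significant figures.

[OCl⁻]/[HOCl] = 10^(pH − pKa) = 10^(7.77 − 7.42) = 2.239; fraction as HOCl = 1/(1 + 2.239) = 0.3088.
Free chlorine required for 1.78 ppm HOCl: 1.78 / 0.3088 = 5.765 ppm.
FC to add: 5.765 − 0.1 = 5.665 mg/L as Cl₂.
Cl₂ equivalent: 5.665 mg/L × 578,000 L = 3274 g.
Product at 89.8% available Cl: 3274 / 0.898 = 3646 g.

3.65 kg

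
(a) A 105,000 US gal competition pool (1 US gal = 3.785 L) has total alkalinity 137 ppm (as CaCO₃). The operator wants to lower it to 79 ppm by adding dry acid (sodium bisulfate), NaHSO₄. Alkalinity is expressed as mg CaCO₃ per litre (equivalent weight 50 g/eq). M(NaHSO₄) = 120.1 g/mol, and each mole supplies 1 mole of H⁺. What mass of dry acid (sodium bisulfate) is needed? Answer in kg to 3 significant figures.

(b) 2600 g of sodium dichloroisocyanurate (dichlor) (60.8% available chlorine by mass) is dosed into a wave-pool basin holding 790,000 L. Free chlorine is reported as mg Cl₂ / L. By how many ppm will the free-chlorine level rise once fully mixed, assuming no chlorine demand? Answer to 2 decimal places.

(a) 55.4 kg; (b) 2.00 ppm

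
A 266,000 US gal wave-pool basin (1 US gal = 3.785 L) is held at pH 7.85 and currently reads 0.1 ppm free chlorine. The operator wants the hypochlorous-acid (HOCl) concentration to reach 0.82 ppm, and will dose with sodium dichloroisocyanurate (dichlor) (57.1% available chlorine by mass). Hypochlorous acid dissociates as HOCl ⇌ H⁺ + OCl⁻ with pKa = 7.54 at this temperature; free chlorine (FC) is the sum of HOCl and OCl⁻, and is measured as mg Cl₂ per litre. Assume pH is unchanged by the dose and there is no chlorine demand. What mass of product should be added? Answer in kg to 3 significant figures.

4.22 kg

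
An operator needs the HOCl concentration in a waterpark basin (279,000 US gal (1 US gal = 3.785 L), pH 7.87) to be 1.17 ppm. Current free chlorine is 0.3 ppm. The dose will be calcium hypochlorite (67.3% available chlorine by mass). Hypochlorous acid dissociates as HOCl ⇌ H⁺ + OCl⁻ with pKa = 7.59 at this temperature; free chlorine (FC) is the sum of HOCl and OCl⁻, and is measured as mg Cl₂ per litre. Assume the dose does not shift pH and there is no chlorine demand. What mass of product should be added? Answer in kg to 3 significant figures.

4.86 kg

Volume: 279,000 US gal × 3.785 L/gal = 1,056,015 L.
[OCl⁻]/[HOCl] = 10^(pH − pKa) = 10^(7.87 − 7.59) = 1.905; fraction as HOCl = 1/(1 + 1.905) = 0.3442.
Free chlorine required for 1.17 ppm HOCl: 1.17 / 0.3442 = 3.399 ppm.
FC to add: 3.399 − 0.3 = 3.099 mg/L as Cl₂.
Cl₂ equivalent: 3.099 mg/L × 1,056,015 L = 3273 g.
Product at 67.3% available Cl: 3273 / 0.673 = 4863 g.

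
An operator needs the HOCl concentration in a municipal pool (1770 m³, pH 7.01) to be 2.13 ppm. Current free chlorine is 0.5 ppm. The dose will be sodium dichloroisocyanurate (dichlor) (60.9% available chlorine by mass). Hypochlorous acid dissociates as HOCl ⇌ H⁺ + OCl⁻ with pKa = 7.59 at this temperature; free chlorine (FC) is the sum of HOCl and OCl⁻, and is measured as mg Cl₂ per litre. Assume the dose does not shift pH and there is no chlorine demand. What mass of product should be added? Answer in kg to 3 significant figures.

Volume: 1770 m³ = 1,770,000 L.
[OCl⁻]/[HOCl] = 10^(pH − pKa) = 10^(7.01 − 7.59) = 0.263; fraction as HOCl = 1/(1 + 0.263) = 0.7917.
Free chlorine required for 2.13 ppm HOCl: 2.13 / 0.7917 = 2.69 ppm.
FC to add: 2.69 − 0.5 = 2.19 mg/L as Cl₂.
Cl₂ equivalent: 2.19 mg/L × 1,770,000 L = 3877 g.
Product at 60.9% available Cl: 3877 / 0.609 = 6366 g.

6.37 kg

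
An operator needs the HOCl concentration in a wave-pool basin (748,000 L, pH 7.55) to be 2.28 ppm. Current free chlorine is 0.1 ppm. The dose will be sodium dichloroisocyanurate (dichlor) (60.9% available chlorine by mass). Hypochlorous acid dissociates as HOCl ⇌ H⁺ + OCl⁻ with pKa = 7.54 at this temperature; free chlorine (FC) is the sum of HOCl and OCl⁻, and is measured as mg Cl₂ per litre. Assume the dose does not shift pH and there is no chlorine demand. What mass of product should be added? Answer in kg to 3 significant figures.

5.54 kg

[OCl⁻]/[HOCl] = 10^(pH − pKa) = 10^(7.55 − 7.54) = 1.023; fraction as HOCl = 1/(1 + 1.023) = 0.4942.
Free chlorine required for 2.28 ppm HOCl: 2.28 / 0.4942 = 4.613 ppm.
FC to add: 4.613 − 0.1 = 4.513 mg/L as Cl₂.
Cl₂ equivalent: 4.513 mg/L × 748,000 L = 3376 g.
Product at 60.9% available Cl: 3376 / 0.609 = 5543 g.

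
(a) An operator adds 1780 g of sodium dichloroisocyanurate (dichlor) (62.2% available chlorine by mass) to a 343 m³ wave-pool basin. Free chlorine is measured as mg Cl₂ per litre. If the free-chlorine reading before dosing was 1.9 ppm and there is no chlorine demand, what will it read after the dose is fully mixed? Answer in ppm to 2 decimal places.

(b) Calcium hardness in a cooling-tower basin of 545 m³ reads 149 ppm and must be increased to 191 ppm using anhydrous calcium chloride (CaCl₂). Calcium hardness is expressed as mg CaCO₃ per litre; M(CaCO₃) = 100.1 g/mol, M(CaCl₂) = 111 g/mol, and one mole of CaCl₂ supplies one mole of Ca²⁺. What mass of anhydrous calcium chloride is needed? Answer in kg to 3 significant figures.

(a) Volume: 343 m³ = 343,000 L.
(a) Available chlorine delivered: 1780 g × 0.622 = 1107 g as Cl₂.
(a) Concentration rise: 1107 g / 343,000 L = 3.228 mg/L = 3.23 ppm.
(a) Final FC: 1.9 + 3.23 = 5.13 ppm.

(b) Volume: 545 m³ = 545,000 L.
(b) Hardness to add: (191 − 149) = 42 mg/L as CaCO₃ × 545,000 L = 22,890 g as CaCO₃.
(b) Moles of Ca²⁺ (1 mol Ca²⁺ ≡ 1 mol CaCO₃): 22,890 / 100.1 g/mol = 228.7 mol.
(b) Mass of CaCl₂: 228.7 × 111 = 25,380 g.

(a) 5.13 ppm; (b) 25.4 kg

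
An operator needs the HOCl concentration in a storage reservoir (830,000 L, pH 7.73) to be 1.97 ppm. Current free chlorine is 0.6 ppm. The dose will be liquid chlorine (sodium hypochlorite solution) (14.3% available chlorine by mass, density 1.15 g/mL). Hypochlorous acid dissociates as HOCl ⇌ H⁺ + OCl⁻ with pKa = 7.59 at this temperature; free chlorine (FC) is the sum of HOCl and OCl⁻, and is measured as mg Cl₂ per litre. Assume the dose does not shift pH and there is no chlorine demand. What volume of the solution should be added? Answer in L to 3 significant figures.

20.6 L

[OCl⁻]/[HOCl] = 10^(pH − pKa) = 10^(7.73 − 7.59) = 1.38; fraction as HOCl = 1/(1 + 1.38) = 0.4201.
Free chlorine required for 1.97 ppm HOCl: 1.97 / 0.4201 = 4.689 ppm.
FC to add: 4.689 − 0.6 = 4.089 mg/L as Cl₂.
Cl₂ equivalent: 4.089 mg/L × 830,000 L = 3394 g.
Product at 14.3% available Cl: 3394 / 0.143 = 23,740 g.
Volume: 23,740 g ÷ 1.15 g/mL = 20,640 mL.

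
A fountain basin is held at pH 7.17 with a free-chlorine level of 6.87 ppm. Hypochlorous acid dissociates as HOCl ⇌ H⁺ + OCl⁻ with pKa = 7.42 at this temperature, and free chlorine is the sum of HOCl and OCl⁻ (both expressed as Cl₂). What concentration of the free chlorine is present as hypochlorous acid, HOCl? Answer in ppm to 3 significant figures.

[OCl⁻]/[HOCl] = 10^(pH − pKa) = 10^(7.17 − 7.42) = 10^-0.25 = 0.5623.
Fraction as HOCl = 1 / (1 + 0.5623) = 0.6401.
HOCl = 0.6401 × 6.87 ppm = 4.397 ppm.

4.40 ppm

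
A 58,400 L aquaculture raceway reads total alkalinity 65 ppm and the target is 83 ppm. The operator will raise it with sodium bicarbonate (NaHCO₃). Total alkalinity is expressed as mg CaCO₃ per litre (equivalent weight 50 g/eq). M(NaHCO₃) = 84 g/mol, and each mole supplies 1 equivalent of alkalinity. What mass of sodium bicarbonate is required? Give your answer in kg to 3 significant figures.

1.77 kg

Alkalinity to add: (83 − 65) = 18 mg/L as CaCO₃ × 58,400 L = 1051 g as CaCO₃.
Equivalents: 1051 g ÷ 50 g/eq = 21.02 eq.
NaHCO₃ supplies 1 eq per mole → 21.02 mol.
Mass: 21.02 mol × 84 g/mol = 1766 g.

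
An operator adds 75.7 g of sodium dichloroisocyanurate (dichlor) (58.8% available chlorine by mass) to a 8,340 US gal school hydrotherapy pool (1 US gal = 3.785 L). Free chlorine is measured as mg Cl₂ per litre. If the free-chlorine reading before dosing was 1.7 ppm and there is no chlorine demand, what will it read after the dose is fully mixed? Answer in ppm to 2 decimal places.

3.11 ppm

Volume: 8,340 US gal × 3.785 L/gal = 31,567 L.
Available chlorine delivered: 75.7 g × 0.588 = 44.51 g as Cl₂.
Concentration rise: 44.51 g / 31,567 L = 1.41 mg/L = 1.41 ppm.
Final FC: 1.7 + 1.41 = 3.11 ppm.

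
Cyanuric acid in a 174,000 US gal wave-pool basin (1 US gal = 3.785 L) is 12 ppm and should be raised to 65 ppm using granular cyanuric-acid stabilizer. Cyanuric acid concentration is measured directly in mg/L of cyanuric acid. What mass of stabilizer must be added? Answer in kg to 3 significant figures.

Volume: 174,000 US gal × 3.785 L/gal = 658,590 L.
CYA to add: (65 − 12) = 53 mg/L × 658,590 L = 34,910 g cyanuric acid.

34.9 kg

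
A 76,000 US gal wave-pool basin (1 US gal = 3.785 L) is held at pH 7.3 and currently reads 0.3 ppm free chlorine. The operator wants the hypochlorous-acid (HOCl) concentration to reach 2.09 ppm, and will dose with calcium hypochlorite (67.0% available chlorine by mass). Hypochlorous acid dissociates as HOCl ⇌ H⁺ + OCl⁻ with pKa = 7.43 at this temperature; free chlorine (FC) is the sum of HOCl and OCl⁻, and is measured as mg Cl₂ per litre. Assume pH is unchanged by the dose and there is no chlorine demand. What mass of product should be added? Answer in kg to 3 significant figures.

1.43 kg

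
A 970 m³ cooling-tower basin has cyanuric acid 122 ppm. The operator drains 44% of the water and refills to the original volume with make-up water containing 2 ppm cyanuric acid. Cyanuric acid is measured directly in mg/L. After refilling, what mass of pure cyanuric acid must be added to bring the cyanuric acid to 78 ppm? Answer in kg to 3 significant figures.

8.54 kg

Volume: 970 m³ = 970,000 L.
After draining 44% and refilling: 122 × 0.56 + 2 × 0.44 = 69.2 ppm.
Deficit to target: 78 − 69.2 = 8.8 mg/L.
Mass: 8.8 mg/L × 970,000 L = 8536 g cyanuric acid.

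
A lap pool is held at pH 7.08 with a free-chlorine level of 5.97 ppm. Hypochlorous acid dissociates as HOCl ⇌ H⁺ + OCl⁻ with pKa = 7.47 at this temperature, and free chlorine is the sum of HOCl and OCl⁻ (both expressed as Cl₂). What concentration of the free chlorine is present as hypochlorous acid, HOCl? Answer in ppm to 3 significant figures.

4.24 ppm

[OCl⁻]/[HOCl] = 10^(pH − pKa) = 10^(7.08 − 7.47) = 10^-0.39 = 0.4074.
Fraction as HOCl = 1 / (1 + 0.4074) = 0.7105.
HOCl = 0.7105 × 5.97 ppm = 4.242 ppm.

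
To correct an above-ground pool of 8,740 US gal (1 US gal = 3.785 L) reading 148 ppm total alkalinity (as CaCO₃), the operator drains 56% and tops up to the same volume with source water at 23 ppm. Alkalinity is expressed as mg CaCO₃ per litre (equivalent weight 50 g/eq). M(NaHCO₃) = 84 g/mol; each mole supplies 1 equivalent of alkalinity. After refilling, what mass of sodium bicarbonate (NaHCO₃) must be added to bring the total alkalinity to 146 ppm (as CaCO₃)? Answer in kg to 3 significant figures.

3.78 kg

Volume: 8,740 US gal × 3.785 L/gal = 33,081 L.
After draining 56% and refilling: 148 × 0.44 + 23 × 0.56 = 78 ppm.
Deficit to target: 146 − 78 = 68 mg/L.
As CaCO₃: 68 mg/L × 33,081 L = 2250 g; ÷ 50 g/eq ÷ 1 = 44.99 mol NaHCO₃.
Mass: 44.99 × 84 = 3779 g.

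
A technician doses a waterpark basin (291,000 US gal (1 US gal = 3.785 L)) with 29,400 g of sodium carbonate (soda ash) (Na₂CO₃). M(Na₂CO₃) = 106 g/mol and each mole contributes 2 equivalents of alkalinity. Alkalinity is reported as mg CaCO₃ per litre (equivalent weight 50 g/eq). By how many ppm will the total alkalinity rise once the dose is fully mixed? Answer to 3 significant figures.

25.2 ppm

Volume: 291,000 US gal × 3.785 L/gal = 1,101,435 L.
Moles of Na₂CO₃: 29,400 g ÷ 106 g/mol = 277.4 mol → 554.7 eq of alkalinity.
As CaCO₃: 554.7 eq × 50 g/eq = 27,740 g.
Rise: 27,740 g / 1,101,435 L × 1000 = 25.18 mg/L.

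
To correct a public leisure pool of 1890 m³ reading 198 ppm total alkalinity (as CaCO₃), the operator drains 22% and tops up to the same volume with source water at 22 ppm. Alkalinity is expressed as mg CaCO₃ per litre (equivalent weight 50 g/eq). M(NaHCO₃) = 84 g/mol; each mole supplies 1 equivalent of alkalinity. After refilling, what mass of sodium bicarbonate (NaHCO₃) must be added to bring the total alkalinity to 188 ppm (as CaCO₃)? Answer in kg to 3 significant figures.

91.2 kg

Volume: 1890 m³ = 1,890,000 L.
After draining 22% and refilling: 198 × 0.78 + 22 × 0.22 = 159.28 ppm.
Deficit to target: 188 − 159.28 = 28.72 mg/L.
As CaCO₃: 28.72 mg/L × 1,890,000 L = 54,280 g; ÷ 50 g/eq ÷ 1 = 1086 mol NaHCO₃.
Mass: 1086 × 84 = 91,190 g.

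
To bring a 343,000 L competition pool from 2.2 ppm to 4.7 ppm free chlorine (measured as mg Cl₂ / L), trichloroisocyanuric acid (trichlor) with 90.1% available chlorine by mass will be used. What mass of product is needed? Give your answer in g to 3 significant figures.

952 g

Chlorine deficit: 4.7 − 2.2 = 2.5 ppm = 2.5 mg/L as Cl₂.
Cl₂ equivalent needed: 2.5 mg/L × 343,000 L = 857,500 mg = 857.5 g.
Product at 90.1% available chlorine: 857.5 / 0.901 = 951.7 g.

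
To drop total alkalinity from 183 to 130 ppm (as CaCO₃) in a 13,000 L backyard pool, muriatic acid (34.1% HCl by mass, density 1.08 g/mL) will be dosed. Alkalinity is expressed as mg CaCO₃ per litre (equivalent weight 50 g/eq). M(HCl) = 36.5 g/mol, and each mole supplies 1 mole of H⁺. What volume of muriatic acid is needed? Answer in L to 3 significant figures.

1.37 L

Alkalinity to neutralize: (183 − 130) = 53 mg/L as CaCO₃ × 13,000 L = 689 g as CaCO₃.
Equivalents of H⁺ required: 689 ÷ 50 g/eq = 13.78 eq = 13.78 mol HCl.
Mass of HCl: 13.78 × 36.5 = 503 g.
Mass of 34.1% solution: 503 / 0.341 = 1475 g.
Volume: 1475 g ÷ 1.08 g/mL = 1366 mL.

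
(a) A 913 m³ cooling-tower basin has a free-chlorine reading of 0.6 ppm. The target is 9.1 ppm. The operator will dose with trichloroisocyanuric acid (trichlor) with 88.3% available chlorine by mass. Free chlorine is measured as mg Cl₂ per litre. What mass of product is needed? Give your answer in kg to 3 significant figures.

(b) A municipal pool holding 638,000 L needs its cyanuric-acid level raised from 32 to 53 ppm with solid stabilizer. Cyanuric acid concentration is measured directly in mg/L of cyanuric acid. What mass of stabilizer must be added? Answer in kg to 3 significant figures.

(a) Volume: 913 m³ = 913,000 L.
(a) Chlorine deficit: 9.1 − 0.6 = 8.5 ppm = 8.5 mg/L as Cl₂.
(a) Cl₂ equivalent needed: 8.5 mg/L × 913,000 L = 7,760,000 mg = 7760 g.
(a) Product at 88.3% available chlorine: 7760 / 0.883 = 8789 g.

(b) CYA to add: (53 − 32) = 21 mg/L × 638,000 L = 13,400 g cyanuric acid.

(a) 8.79 kg; (b) 13.4 kg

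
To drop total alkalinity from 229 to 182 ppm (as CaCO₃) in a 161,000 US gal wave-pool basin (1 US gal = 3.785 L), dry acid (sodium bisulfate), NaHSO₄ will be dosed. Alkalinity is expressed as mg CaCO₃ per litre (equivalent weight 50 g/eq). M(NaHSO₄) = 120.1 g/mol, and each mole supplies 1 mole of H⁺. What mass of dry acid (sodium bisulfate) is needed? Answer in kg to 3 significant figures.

68.8 kg

Volume: 161,000 US gal × 3.785 L/gal = 609,385 L.
Alkalinity to neutralize: (229 − 182) = 47 mg/L as CaCO₃ × 609,385 L = 28,640 g as CaCO₃.
Equivalents of H⁺ required: 28,640 ÷ 50 g/eq = 572.8 eq = 572.8 mol NaHSO₄.
Mass of NaHSO₄: 572.8 × 120.1 = 68,800 g.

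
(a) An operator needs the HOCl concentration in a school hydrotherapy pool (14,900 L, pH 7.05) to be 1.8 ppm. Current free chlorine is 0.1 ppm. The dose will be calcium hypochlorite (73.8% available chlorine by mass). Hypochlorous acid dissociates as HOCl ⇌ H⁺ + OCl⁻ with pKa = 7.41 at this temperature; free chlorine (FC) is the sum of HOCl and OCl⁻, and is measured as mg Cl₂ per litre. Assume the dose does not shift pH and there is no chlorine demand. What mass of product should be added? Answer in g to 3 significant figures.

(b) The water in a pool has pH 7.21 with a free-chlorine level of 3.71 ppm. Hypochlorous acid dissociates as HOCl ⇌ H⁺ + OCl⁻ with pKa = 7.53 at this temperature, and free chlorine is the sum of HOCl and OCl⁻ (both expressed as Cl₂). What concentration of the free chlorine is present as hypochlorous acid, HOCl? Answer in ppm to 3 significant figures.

(a) [OCl⁻]/[HOCl] = 10^(pH − pKa) = 10^(7.05 − 7.41) = 0.4365; fraction as HOCl = 1/(1 + 0.4365) = 0.6961.
(a) Free chlorine required for 1.8 ppm HOCl: 1.8 / 0.6961 = 2.586 ppm.
(a) FC to add: 2.586 − 0.1 = 2.486 mg/L as Cl₂.
(a) Cl₂ equivalent: 2.486 mg/L × 14,900 L = 37.04 g.
(a) Product at 73.8% available Cl: 37.04 / 0.738 = 50.19 g.

(b) [OCl⁻]/[HOCl] = 10^(pH − pKa) = 10^(7.21 − 7.53) = 10^-0.32 = 0.4786.
(b) Fraction as HOCl = 1 / (1 + 0.4786) = 0.6763.
(b) HOCl = 0.6763 × 3.71 ppm = 2.509 ppm.

(a) 50.2 g; (b) 2.51 ppm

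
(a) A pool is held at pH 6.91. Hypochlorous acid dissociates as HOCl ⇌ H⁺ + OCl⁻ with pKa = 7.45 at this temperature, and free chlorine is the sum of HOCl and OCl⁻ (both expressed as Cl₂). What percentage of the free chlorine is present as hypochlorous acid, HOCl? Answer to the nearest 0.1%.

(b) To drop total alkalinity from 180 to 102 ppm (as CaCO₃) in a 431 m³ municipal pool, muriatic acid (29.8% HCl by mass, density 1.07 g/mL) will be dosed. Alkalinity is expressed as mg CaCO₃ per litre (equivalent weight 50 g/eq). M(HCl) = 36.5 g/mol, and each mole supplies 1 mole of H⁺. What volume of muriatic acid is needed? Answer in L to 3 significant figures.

(a) [OCl⁻]/[HOCl] = 10^(pH − pKa) = 10^(6.91 − 7.45) = 10^-0.54 = 0.2884.
(a) Fraction as HOCl = 1 / (1 + 0.2884) = 0.7762.

(b) Volume: 431 m³ = 431,000 L.
(b) Alkalinity to neutralize: (180 − 102) = 78 mg/L as CaCO₃ × 431,000 L = 33,620 g as CaCO₃.
(b) Equivalents of H⁺ required: 33,620 ÷ 50 g/eq = 672.4 eq = 672.4 mol HCl.
(b) Mass of HCl: 672.4 × 36.5 = 24,540 g.
(b) Mass of 29.8% solution: 24,540 / 0.298 = 82,350 g.
(b) Volume: 82,350 g ÷ 1.07 g/mL = 76,970 mL.

(a) 77.6%; (b) 77.0 L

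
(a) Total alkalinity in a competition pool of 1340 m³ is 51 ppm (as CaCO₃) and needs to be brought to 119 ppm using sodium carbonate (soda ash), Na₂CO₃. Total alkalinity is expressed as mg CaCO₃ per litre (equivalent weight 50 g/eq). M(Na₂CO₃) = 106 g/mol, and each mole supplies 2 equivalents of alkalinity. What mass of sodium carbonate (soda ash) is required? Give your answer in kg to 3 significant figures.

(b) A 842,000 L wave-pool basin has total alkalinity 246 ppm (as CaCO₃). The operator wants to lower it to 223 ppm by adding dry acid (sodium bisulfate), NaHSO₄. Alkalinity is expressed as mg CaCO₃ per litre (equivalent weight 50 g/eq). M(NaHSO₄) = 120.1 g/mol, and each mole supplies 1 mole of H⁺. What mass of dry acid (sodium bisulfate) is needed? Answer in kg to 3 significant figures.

(a) 96.6 kg; (b) 46.5 kg

(a) Volume: 1340 m³ = 1,340,000 L.
(a) Alkalinity to add: (119 − 51) = 68 mg/L as CaCO₃ × 1,340,000 L = 91,120 g as CaCO₃.
(a) Equivalents: 91,120 g ÷ 50 g/eq = 1822 eq.
(a) Each mole of Na₂CO₃ supplies 2 eq, so 1822 / 2 = 911.2 mol.
(a) Mass: 911.2 mol × 106 g/mol = 96,590 g.

(b) Alkalinity to neutralize: (246 − 223) = 23 mg/L as CaCO₃ × 842,000 L = 19,370 g as CaCO₃.
(b) Equivalents of H⁺ required: 19,370 ÷ 50 g/eq = 387.3 eq = 387.3 mol NaHSO₄.
(b) Mass of NaHSO₄: 387.3 × 120.1 = 46,520 g.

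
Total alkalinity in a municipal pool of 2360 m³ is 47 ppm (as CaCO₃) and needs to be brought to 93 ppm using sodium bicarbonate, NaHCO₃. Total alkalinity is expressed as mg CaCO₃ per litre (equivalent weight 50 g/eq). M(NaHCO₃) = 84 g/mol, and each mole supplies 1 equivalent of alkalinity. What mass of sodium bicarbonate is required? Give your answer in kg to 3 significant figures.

182 kg

Volume: 2360 m³ = 2,360,000 L.
Alkalinity to add: (93 − 47) = 46 mg/L as CaCO₃ × 2,360,000 L = 108,600 g as CaCO₃.
Equivalents: 108,600 g ÷ 50 g/eq = 2171 eq.
NaHCO₃ supplies 1 eq per mole → 2171 mol.
Mass: 2171 mol × 84 g/mol = 182,400 g.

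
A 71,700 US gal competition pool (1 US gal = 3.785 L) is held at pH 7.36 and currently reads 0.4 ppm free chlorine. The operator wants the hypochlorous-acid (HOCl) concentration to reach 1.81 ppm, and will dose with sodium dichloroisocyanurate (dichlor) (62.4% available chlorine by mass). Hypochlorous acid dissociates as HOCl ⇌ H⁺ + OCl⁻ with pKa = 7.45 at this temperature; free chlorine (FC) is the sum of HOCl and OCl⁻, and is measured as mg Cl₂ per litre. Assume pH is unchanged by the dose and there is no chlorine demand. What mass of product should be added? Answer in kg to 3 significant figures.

Volume: 71,700 US gal × 3.785 L/gal = 271,384 L.
[OCl⁻]/[HOCl] = 10^(pH − pKa) = 10^(7.36 − 7.45) = 0.8128; fraction as HOCl = 1/(1 + 0.8128) = 0.5516.
Free chlorine required for 1.81 ppm HOCl: 1.81 / 0.5516 = 3.281 ppm.
FC to add: 3.281 − 0.4 = 2.881 mg/L as Cl₂.
Cl₂ equivalent: 2.881 mg/L × 271,384 L = 781.9 g.
Product at 62.4% available Cl: 781.9 / 0.624 = 1253 g.

1.25 kg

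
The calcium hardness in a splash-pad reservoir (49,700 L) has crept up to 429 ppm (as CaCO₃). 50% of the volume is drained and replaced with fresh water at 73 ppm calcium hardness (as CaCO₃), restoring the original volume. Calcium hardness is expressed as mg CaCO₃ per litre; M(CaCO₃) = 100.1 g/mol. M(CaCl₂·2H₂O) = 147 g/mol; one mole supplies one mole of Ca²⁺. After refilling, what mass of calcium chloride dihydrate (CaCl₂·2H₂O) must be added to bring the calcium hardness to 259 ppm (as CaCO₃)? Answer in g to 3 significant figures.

584 g

After draining 50% and refilling: 429 × 0.50 + 73 × 0.50 = 251 ppm.
Deficit to target: 259 − 251 = 8 mg/L.
As CaCO₃: 8 mg/L × 49,700 L = 397.6 g; ÷ 100.1 = 3.972 mol Ca²⁺.
Mass: 3.972 × 147 = 583.9 g.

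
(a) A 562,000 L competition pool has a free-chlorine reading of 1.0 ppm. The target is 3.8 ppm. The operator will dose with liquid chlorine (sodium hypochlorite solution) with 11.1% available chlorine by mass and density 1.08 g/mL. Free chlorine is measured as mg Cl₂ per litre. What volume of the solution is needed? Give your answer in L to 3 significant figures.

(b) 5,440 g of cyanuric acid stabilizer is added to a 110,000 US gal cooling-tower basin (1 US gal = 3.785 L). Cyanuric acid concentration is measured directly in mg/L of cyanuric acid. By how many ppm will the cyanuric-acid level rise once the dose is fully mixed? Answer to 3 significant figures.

(a) 13.1 L; (b) 13.1 ppm

(a) Chlorine deficit: 3.8 − 1.0 = 2.8 ppm = 2.8 mg/L as Cl₂.
(a) Cl₂ equivalent needed: 2.8 mg/L × 562,000 L = 1,574,000 mg = 1574 g.
(a) Product at 11.1% available chlorine: 1574 / 0.111 = 14,180 g.
(a) Volume at density 1.08 g/mL: 14,180 g ÷ 1.08 g/mL = 13,130 mL.

(b) Volume: 110,000 US gal × 3.785 L/gal = 416,350 L.
(b) Rise: 5,440 g / 416,350 L × 1000 = 13.07 mg/L.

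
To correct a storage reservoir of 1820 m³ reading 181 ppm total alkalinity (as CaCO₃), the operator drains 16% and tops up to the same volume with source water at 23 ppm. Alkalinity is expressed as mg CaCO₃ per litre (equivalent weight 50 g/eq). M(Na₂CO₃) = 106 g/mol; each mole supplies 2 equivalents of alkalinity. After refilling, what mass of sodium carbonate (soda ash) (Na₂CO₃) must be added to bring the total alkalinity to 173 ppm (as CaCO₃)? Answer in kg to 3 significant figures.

Volume: 1820 m³ = 1,820,000 L.
After draining 16% and refilling: 181 × 0.84 + 23 × 0.16 = 155.72 ppm.
Deficit to target: 173 − 155.72 = 17.28 mg/L.
As CaCO₃: 17.28 mg/L × 1,820,000 L = 31,450 g; ÷ 50 g/eq ÷ 2 = 314.5 mol Na₂CO₃.
Mass: 314.5 × 106 = 33,340 g.

33.3 kg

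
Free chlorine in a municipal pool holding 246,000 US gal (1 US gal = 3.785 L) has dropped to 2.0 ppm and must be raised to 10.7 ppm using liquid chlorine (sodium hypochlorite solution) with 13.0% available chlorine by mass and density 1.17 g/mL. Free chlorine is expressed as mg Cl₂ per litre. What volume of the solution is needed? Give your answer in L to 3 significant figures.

53.3 L

Volume: 246,000 US gal × 3.785 L/gal = 931,110 L.
Chlorine deficit: 10.7 − 2.0 = 8.7 ppm = 8.7 mg/L as Cl₂.
Cl₂ equivalent needed: 8.7 mg/L × 931,110 L = 8,101,000 mg = 8101 g.
Product at 13.0% available chlorine: 8101 / 0.13 = 62,310 g.
Volume at density 1.17 g/mL: 62,310 g ÷ 1.17 g/mL = 53,260 mL.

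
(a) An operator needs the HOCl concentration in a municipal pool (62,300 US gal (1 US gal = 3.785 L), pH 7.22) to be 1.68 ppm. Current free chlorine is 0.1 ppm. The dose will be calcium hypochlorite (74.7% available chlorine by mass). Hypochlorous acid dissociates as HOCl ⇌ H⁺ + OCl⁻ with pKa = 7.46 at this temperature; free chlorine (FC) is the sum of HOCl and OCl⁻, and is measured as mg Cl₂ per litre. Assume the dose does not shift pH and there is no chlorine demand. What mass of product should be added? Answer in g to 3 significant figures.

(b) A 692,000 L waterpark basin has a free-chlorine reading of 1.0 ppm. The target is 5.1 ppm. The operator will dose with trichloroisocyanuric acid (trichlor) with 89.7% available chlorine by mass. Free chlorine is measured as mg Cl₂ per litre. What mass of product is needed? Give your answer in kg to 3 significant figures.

(a) 804 g; (b) 3.16 kg

(a) Volume: 62,300 US gal × 3.785 L/gal = 235,806 L.
(a) [OCl⁻]/[HOCl] = 10^(pH − pKa) = 10^(7.22 − 7.46) = 0.5754; fraction as HOCl = 1/(1 + 0.5754) = 0.6347.
(a) Free chlorine required for 1.68 ppm HOCl: 1.68 / 0.6347 = 2.647 ppm.
(a) FC to add: 2.647 − 0.1 = 2.547 mg/L as Cl₂.
(a) Cl₂ equivalent: 2.547 mg/L × 235,806 L = 600.5 g.
(a) Product at 74.7% available Cl: 600.5 / 0.747 = 803.9 g.

(b) Chlorine deficit: 5.1 − 1.0 = 4.1 ppm = 4.1 mg/L as Cl₂.
(b) Cl₂ equivalent needed: 4.1 mg/L × 692,000 L = 2,837,000 mg = 2837 g.
(b) Product at 89.7% available chlorine: 2837 / 0.897 = 3163 g.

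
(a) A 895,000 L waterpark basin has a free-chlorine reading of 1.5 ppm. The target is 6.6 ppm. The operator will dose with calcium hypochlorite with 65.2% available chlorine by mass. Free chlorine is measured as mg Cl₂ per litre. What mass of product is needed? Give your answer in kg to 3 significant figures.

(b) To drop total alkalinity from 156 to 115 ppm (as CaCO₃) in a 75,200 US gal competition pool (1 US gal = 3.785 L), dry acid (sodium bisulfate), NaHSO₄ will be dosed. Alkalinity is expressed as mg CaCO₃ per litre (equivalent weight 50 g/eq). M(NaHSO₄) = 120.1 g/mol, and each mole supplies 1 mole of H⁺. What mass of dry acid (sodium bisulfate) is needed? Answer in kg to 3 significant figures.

(a) Chlorine deficit: 6.6 − 1.5 = 5.1 ppm = 5.1 mg/L as Cl₂.
(a) Cl₂ equivalent needed: 5.1 mg/L × 895,000 L = 4,564,000 mg = 4564 g.
(a) Product at 65.2% available chlorine: 4564 / 0.652 = 7001 g.

(b) Volume: 75,200 US gal × 3.785 L/gal = 284,632 L.
(b) Alkalinity to neutralize: (156 − 115) = 41 mg/L as CaCO₃ × 284,632 L = 11,670 g as CaCO₃.
(b) Equivalents of H⁺ required: 11,670 ÷ 50 g/eq = 233.4 eq = 233.4 mol NaHSO₄.
(b) Mass of NaHSO₄: 233.4 × 120.1 = 28,030 g.

(a) 7.00 kg; (b) 28.0 kg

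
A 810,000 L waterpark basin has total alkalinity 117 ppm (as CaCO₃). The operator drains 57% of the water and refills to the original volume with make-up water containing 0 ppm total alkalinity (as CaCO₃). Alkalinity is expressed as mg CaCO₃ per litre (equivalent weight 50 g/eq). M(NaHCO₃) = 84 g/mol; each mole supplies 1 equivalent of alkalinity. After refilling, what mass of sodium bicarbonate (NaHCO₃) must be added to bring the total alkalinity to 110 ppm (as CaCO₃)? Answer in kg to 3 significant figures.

After draining 57% and refilling: 117 × 0.43 + 0 × 0.57 = 50.31 ppm.
Deficit to target: 110 − 50.31 = 59.69 mg/L.
As CaCO₃: 59.69 mg/L × 810,000 L = 48,350 g; ÷ 50 g/eq ÷ 1 = 967 mol NaHCO₃.
Mass: 967 × 84 = 81,230 g.

81.2 kg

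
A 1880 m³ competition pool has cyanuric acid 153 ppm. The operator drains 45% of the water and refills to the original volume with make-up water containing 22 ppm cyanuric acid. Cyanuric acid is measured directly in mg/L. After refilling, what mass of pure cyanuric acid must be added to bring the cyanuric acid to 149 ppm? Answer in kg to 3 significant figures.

Volume: 1880 m³ = 1,880,000 L.
After draining 45% and refilling: 153 × 0.55 + 22 × 0.45 = 94.05 ppm.
Deficit to target: 149 − 94.05 = 54.95 mg/L.
Mass: 54.95 mg/L × 1,880,000 L = 103,300 g cyanuric acid.

103 kg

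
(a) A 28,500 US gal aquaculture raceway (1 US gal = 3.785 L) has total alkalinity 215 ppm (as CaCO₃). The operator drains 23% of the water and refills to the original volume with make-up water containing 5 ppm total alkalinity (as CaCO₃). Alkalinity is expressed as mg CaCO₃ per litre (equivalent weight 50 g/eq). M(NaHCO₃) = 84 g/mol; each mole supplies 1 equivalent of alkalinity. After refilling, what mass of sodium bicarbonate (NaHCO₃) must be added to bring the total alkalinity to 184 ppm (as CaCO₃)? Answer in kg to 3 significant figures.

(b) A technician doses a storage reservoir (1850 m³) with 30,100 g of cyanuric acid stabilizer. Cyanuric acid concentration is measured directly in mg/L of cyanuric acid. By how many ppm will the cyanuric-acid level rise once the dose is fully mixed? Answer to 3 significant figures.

(a) Volume: 28,500 US gal × 3.785 L/gal = 107,872 L.
(a) After draining 23% and refilling: 215 × 0.77 + 5 × 0.23 = 166.7 ppm.
(a) Deficit to target: 184 − 166.7 = 17.3 mg/L.
(a) As CaCO₃: 17.3 mg/L × 107,872 L = 1866 g; ÷ 50 g/eq ÷ 1 = 37.32 mol NaHCO₃.
(a) Mass: 37.32 × 84 = 3135 g.

(b) Volume: 1850 m³ = 1,850,000 L.
(b) Rise: 30,100 g / 1,850,000 L × 1000 = 16.27 mg/L.

(a) 3.14 kg; (b) 16.3 ppm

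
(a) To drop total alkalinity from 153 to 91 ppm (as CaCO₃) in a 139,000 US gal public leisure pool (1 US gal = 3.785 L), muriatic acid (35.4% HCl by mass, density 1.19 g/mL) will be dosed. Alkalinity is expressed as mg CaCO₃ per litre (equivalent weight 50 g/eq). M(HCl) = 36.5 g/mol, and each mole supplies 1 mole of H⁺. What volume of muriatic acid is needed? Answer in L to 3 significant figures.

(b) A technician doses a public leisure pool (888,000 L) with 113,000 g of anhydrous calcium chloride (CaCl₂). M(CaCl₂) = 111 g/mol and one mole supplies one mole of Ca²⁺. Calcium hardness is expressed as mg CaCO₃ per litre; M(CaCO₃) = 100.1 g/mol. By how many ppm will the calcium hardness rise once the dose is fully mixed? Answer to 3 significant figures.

(a) Volume: 139,000 US gal × 3.785 L/gal = 526,115 L.
(a) Alkalinity to neutralize: (153 − 91) = 62 mg/L as CaCO₃ × 526,115 L = 32,620 g as CaCO₃.
(a) Equivalents of H⁺ required: 32,620 ÷ 50 g/eq = 652.4 eq = 652.4 mol HCl.
(a) Mass of HCl: 652.4 × 36.5 = 23,810 g.
(a) Mass of 35.4% solution: 23,810 / 0.354 = 67,270 g.
(a) Volume: 67,270 g ÷ 1.19 g/mL = 56,530 mL.

(b) Moles of Ca²⁺: 113,000 g ÷ 111 g/mol = 1018 mol.
(b) As CaCO₃: 1018 mol × 100.1 g/mol = 101,900 g.
(b) Rise: 101,900 g / 888,000 L × 1000 = 114.8 mg/L.

(a) 56.5 L; (b) 115 ppm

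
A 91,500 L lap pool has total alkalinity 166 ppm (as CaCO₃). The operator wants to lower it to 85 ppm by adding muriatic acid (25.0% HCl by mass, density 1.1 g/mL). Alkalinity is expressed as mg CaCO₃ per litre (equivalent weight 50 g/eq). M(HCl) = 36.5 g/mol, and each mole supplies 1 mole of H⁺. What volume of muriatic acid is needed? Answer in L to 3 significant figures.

Alkalinity to neutralize: (166 − 85) = 81 mg/L as CaCO₃ × 91,500 L = 7412 g as CaCO₃.
Equivalents of H⁺ required: 7412 ÷ 50 g/eq = 148.2 eq = 148.2 mol HCl.
Mass of HCl: 148.2 × 36.5 = 5410 g.
Mass of 25.0% solution: 5410 / 0.25 = 21,640 g.
Volume: 21,640 g ÷ 1.1 g/mL = 19,670 mL.

19.7 L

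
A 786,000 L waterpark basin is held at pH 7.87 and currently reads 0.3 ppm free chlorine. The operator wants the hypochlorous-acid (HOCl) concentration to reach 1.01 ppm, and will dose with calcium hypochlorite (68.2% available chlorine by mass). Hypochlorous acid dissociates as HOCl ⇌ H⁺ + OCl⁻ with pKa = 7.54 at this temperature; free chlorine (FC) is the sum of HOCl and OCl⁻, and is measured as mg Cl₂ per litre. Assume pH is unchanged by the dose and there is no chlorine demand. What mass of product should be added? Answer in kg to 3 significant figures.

[OCl⁻]/[HOCl] = 10^(pH − pKa) = 10^(7.87 − 7.54) = 2.138; fraction as HOCl = 1/(1 + 2.138) = 0.3187.
Free chlorine required for 1.01 ppm HOCl: 1.01 / 0.3187 = 3.169 ppm.
FC to add: 3.169 − 0.3 = 2.869 mg/L as Cl₂.
Cl₂ equivalent: 2.869 mg/L × 786,000 L = 2255 g.
Product at 68.2% available Cl: 2255 / 0.682 = 3307 g.

3.31 kg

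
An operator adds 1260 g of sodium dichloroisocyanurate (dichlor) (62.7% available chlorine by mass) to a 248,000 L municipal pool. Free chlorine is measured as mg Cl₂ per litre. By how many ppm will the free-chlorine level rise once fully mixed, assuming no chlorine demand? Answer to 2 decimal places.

3.19 ppm

Available chlorine delivered: 1260 g × 0.627 = 790 g as Cl₂.
Concentration rise: 790 g / 248,000 L = 3.186 mg/L = 3.19 ppm.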